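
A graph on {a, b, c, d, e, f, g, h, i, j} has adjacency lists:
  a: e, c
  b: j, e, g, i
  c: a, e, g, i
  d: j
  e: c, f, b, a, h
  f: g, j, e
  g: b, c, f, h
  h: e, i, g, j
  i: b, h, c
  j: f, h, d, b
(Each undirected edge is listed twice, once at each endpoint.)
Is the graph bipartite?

No

e-a-c-e is an odd cycle (length 3), and a bipartite graph can contain only even cycles.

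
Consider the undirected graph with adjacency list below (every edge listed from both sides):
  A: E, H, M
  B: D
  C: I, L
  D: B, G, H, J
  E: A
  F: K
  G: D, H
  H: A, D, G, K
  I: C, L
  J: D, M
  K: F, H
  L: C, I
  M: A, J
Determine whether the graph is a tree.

The graph has 13 vertices and 14 edges.
It splits into 2 components, so it cannot be a tree.

No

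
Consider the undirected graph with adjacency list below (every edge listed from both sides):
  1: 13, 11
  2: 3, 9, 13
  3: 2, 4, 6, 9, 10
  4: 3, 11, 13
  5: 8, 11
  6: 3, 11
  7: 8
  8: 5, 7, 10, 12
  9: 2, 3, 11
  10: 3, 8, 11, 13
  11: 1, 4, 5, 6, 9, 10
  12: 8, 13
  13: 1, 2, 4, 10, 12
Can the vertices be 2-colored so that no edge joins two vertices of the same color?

The cycle 3-9-2-3 has length 3, which is odd, so the graph is not bipartite.

No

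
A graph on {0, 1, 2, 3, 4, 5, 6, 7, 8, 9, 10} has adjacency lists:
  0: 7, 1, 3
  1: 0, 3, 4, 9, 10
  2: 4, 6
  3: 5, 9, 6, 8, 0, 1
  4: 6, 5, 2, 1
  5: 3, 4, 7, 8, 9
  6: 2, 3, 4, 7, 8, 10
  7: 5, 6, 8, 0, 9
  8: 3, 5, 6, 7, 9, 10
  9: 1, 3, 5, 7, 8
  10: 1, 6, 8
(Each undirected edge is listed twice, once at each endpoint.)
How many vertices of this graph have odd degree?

Degrees: 0:3, 1:5, 2:2, 3:6, 4:4, 5:5, 6:6, 7:5, 8:6, 9:5, 10:3
Odd-degree vertices: 0, 1, 5, 7, 9, 10.

6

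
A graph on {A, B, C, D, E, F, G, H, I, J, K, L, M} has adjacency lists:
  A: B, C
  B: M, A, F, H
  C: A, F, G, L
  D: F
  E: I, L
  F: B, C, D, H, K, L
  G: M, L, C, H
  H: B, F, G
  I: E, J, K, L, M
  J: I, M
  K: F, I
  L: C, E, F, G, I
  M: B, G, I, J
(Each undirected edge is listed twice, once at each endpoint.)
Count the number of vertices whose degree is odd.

Degrees: A:2, B:4, C:4, D:1, E:2, F:6, G:4, H:3, I:5, J:2, K:2, L:5, M:4
Odd-degree vertices: D, H, I, L.

4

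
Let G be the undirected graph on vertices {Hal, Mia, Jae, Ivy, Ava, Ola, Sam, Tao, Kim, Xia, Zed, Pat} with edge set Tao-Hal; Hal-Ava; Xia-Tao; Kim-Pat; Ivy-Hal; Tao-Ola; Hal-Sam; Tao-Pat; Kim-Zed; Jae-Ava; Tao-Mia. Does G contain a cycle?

|V| = 12, |E| = 11, number of components = 1.
A forest on 12 vertices with 1 component has exactly 11 edges, which matches — so no cycle.

No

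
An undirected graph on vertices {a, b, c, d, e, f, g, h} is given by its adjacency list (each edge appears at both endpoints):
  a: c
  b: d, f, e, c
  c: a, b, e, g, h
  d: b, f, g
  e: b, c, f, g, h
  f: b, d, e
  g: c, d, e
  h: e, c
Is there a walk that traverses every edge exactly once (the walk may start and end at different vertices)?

Degrees: a:1, b:4, c:5, d:3, e:5, f:3, g:3, h:2
Odd-degree vertices: a, c, d, e, f, g (6 total).
An Eulerian trail requires 0 or 2 odd-degree vertices; here there are 6.

No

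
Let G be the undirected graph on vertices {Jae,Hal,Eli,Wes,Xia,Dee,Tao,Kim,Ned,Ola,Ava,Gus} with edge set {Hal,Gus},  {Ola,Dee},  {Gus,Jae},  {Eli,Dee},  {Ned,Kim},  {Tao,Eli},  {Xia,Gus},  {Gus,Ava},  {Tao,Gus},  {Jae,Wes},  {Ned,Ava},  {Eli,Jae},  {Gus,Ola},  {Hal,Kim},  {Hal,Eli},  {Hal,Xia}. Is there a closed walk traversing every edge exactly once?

No

Degrees: Jae:3, Hal:4, Eli:4, Wes:1, Xia:2, Dee:2, Tao:2, Kim:2, Ned:2, Ola:2, Ava:2, Gus:6
Jae, Wes have odd degree; an Eulerian circuit needs every degree to be even, so none exists.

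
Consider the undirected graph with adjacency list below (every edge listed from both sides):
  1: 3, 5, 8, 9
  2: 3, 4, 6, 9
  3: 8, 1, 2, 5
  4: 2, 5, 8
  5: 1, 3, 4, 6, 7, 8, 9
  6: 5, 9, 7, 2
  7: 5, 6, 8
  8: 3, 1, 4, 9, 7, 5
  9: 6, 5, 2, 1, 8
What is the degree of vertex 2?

Neighbors of 2: 3, 4, 6, 9.

4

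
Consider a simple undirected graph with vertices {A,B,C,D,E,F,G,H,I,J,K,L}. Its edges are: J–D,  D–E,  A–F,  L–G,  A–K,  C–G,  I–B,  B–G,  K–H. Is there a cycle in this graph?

No

The graph has 12 vertices, 9 edges, and 3 connected components.
Since 9 = 12 - 3, the graph is a forest and contains no cycle.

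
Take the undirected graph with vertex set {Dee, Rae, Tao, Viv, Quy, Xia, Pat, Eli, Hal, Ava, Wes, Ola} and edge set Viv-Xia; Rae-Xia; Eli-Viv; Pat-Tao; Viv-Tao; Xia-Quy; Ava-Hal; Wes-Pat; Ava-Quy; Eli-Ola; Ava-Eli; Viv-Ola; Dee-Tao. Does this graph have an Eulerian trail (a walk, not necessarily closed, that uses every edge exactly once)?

Degrees: Dee:1, Rae:1, Tao:3, Viv:4, Quy:2, Xia:3, Pat:2, Eli:3, Hal:1, Ava:3, Wes:1, Ola:2
Odd-degree vertices: Dee, Rae, Tao, Xia, Eli, Hal, Ava, Wes (8 total).
With 8 odd-degree vertices (more than two), no single trail can use every edge.

No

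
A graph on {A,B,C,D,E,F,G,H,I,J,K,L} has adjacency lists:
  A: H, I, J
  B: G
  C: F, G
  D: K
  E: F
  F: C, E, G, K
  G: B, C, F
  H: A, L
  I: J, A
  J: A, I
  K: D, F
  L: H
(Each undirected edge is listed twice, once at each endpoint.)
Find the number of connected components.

2

Component: {A, H, I, J, L}
Component: {B, C, D, E, F, G, K}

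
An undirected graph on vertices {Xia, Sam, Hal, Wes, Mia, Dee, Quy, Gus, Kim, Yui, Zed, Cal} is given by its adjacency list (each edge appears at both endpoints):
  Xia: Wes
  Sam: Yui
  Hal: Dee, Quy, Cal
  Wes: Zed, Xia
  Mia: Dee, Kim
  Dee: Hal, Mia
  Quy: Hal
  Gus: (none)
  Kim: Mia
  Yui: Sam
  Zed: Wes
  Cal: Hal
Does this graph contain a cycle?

|V| = 12, |E| = 8, number of components = 4.
A forest on 12 vertices with 4 components has exactly 8 edges, which matches — so no cycle.

No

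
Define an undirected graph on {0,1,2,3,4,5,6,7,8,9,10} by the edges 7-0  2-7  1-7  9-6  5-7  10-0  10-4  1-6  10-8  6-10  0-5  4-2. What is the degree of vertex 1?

Neighbors of 1: 6, 7.

2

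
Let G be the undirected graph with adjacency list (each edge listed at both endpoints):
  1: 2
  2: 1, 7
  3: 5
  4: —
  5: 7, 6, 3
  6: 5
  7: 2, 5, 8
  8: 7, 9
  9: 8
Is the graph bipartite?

Yes

Partition the vertices as {2, 4, 5, 8} vs {1, 3, 6, 7, 9}. Each listed edge has one endpoint in each part, so the graph is bipartite.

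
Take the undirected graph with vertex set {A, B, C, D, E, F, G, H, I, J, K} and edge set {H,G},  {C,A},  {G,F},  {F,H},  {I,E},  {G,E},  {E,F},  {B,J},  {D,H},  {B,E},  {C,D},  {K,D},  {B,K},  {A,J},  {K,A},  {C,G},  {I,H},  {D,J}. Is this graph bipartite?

E-F-G-E is an odd cycle (length 3), and a bipartite graph can contain only even cycles.

No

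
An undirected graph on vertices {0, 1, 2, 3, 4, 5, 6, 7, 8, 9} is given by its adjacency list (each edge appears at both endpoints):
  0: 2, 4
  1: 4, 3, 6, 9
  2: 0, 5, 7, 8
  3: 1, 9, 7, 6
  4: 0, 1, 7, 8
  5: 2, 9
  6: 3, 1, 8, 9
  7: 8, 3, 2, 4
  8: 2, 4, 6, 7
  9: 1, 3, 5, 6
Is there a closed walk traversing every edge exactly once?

Yes

Degrees: 0:2, 1:4, 2:4, 3:4, 4:4, 5:2, 6:4, 7:4, 8:4, 9:4
Every vertex has even degree and the edges form a single connected piece, so an Eulerian circuit exists.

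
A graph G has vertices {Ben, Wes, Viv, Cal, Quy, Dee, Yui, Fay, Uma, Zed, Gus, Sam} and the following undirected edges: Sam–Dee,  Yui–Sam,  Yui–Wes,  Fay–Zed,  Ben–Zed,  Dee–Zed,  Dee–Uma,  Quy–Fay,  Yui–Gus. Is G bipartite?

Partition the vertices as {Wes, Viv, Cal, Quy, Uma, Zed, Gus, Sam} vs {Ben, Dee, Yui, Fay}. Each listed edge has one endpoint in each part, so the graph is bipartite.

Yes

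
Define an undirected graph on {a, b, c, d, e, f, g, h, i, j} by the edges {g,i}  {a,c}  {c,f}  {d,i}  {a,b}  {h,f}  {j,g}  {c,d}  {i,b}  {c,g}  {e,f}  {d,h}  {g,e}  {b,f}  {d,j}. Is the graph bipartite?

No

i-b-f-e-g-i is an odd cycle (length 5), and a bipartite graph can contain only even cycles.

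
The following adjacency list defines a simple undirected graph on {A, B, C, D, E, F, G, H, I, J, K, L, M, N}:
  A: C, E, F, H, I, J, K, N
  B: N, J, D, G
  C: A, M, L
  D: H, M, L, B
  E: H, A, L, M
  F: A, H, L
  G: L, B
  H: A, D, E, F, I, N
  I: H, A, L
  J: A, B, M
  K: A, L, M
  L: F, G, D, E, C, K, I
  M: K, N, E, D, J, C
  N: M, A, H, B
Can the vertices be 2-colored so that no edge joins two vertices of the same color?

No

H-A-N-H is an odd cycle (length 3), and a bipartite graph can contain only even cycles.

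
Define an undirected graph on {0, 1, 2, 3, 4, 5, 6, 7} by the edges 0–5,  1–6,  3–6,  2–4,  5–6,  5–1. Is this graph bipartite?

No

1-5-6-1 is an odd cycle (length 3), and a bipartite graph can contain only even cycles.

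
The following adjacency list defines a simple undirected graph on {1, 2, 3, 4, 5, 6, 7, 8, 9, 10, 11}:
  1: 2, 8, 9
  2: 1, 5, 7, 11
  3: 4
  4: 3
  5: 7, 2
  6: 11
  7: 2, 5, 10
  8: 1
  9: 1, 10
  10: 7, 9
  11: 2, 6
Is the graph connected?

No

Component: {3, 4}
Component: {1, 2, 5, 6, 7, 8, 9, 10, 11}
No edge joins these 2 groups, so the graph is disconnected.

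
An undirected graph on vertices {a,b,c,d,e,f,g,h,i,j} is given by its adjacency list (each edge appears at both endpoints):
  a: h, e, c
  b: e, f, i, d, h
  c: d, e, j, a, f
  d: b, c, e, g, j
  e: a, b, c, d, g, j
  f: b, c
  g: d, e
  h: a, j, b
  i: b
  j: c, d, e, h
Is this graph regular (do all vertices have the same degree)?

No

Degrees: a:3, b:5, c:5, d:5, e:6, f:2, g:2, h:3, i:1, j:4
Vertex i has degree 1 while e has degree 6, so the graph is not regular.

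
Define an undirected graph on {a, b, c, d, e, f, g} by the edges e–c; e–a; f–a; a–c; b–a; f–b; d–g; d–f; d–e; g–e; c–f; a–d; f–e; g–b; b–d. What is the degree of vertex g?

Neighbors of g: b, d, e.

3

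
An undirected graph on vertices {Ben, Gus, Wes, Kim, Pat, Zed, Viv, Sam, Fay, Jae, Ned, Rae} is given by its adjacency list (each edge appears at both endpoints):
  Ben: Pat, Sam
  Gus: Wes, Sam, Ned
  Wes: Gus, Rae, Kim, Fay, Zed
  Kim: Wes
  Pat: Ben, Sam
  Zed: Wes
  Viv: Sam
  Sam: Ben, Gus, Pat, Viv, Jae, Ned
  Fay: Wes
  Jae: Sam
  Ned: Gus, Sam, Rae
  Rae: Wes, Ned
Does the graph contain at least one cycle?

|V| = 12, |E| = 14, number of components = 1.
One cycle is Gus-Wes-Rae-Ned-Gus.

Yes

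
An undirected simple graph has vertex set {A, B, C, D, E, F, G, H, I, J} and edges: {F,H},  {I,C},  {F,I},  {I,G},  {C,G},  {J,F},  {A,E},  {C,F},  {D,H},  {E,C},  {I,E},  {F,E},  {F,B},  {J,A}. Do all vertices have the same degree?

Degrees: A:2, B:1, C:4, D:1, E:4, F:6, G:2, H:2, I:4, J:2
Vertex B has degree 1 while F has degree 6, so the graph is not regular.

No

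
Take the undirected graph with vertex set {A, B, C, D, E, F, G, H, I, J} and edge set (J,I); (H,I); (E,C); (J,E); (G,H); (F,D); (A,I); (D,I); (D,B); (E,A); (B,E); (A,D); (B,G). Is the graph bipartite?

No

The cycle A-D-I-A has length 3, which is odd, so the graph is not bipartite.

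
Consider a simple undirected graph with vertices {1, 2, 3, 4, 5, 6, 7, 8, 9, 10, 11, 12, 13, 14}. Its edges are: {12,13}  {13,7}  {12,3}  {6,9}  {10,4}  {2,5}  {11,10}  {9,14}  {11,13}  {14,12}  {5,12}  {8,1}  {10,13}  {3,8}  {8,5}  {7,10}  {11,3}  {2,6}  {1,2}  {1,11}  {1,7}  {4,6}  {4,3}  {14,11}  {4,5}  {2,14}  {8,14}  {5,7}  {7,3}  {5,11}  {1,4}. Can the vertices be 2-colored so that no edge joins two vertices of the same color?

No

7-13-10-7 is an odd cycle (length 3), and a bipartite graph can contain only even cycles.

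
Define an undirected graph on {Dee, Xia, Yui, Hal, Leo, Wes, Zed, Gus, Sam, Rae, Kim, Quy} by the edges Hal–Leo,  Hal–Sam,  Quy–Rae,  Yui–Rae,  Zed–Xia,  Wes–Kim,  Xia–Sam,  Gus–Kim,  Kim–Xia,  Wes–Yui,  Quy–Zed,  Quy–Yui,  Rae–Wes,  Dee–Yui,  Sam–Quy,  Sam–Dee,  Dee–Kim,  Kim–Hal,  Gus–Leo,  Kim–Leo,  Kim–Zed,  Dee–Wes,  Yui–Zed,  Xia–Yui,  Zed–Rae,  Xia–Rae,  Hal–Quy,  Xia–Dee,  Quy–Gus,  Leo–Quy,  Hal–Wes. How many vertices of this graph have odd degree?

Degrees: Dee:5, Xia:6, Yui:6, Hal:5, Leo:4, Wes:5, Zed:5, Gus:3, Sam:4, Rae:5, Kim:7, Quy:7
Odd-degree vertices: Dee, Hal, Wes, Zed, Gus, Rae, Kim, Quy.

8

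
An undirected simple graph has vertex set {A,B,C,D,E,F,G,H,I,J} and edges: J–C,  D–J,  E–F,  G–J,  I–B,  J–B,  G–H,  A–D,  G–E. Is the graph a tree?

Yes

The graph has 10 vertices and 9 edges.
It is connected with exactly 9 edges, hence acyclic — it is a tree.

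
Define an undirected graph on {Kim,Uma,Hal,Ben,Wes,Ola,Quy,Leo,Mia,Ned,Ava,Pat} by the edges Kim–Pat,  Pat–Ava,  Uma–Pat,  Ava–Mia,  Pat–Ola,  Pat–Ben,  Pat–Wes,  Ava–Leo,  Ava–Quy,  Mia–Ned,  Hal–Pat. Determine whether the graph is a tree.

|V| = 12, |E| = 11.
Connected and |E| = |V| - 1, which characterizes a tree.

Yes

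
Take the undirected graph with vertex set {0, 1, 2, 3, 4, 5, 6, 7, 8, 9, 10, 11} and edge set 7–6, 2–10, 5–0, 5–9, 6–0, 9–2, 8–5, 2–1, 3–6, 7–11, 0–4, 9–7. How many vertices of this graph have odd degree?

Degrees: 0:3, 1:1, 2:3, 3:1, 4:1, 5:3, 6:3, 7:3, 8:1, 9:3, 10:1, 11:1
Odd-degree vertices: 0, 1, 2, 3, 4, 5, 6, 7, 8, 9, 10, 11.

12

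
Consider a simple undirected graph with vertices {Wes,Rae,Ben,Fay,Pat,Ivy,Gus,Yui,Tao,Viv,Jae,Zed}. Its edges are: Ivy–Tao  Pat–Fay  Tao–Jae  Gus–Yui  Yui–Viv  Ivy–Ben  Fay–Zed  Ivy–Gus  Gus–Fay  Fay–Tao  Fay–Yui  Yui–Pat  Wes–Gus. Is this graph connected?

No

Component: {Rae}
Component: {Wes, Ben, Fay, Pat, Ivy, Gus, Yui, Tao, Viv, Jae, Zed}
There are 2 separate components, so the graph is not connected.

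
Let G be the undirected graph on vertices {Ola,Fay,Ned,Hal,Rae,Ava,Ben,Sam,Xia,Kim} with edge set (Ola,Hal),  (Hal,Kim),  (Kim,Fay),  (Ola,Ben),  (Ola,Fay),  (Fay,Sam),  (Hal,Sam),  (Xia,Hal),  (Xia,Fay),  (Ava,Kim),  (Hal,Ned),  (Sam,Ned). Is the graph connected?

No

Component: {Rae}
Component: {Ola, Fay, Ned, Hal, Ava, Ben, Sam, Xia, Kim}
There are 2 separate components, so the graph is not connected.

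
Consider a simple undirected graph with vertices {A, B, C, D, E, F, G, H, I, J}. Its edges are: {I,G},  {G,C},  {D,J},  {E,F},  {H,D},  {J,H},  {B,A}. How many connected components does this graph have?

4

Component: {A, B}
Component: {E, F}
Component: {C, G, I}
Component: {D, H, J}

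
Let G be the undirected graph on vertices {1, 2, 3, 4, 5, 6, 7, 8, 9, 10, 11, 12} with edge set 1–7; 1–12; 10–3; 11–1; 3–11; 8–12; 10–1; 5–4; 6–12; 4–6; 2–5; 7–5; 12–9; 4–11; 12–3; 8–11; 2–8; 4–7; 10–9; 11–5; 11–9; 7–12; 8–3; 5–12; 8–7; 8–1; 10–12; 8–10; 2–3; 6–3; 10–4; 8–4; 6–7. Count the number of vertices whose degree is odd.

Degrees: 1:5, 2:3, 3:6, 4:6, 5:5, 6:4, 7:6, 8:8, 9:3, 10:6, 11:6, 12:8
Odd-degree vertices: 1, 2, 5, 9.

4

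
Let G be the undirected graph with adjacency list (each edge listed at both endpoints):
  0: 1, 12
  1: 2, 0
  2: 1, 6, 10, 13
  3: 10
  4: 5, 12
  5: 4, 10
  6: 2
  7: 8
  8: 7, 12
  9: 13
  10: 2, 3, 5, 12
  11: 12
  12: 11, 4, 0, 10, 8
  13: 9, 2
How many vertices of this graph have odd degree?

6

Degrees: 0:2, 1:2, 2:4, 3:1, 4:2, 5:2, 6:1, 7:1, 8:2, 9:1, 10:4, 11:1, 12:5, 13:2
Odd-degree vertices: 3, 6, 7, 9, 11, 12.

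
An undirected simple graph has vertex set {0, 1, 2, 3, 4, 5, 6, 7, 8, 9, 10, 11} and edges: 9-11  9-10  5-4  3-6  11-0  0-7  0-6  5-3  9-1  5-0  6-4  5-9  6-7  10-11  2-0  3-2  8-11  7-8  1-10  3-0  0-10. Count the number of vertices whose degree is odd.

2

Degrees: 0:7, 1:2, 2:2, 3:4, 4:2, 5:4, 6:4, 7:3, 8:2, 9:4, 10:4, 11:4
Odd-degree vertices: 0, 7.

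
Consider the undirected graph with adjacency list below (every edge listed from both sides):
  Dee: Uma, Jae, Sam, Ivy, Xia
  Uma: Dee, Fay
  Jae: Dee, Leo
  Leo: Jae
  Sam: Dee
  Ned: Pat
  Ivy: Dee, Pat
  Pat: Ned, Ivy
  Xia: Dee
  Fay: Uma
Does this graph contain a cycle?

No

The graph has 10 vertices, 9 edges, and 1 connected component.
A forest on 10 vertices with 1 component has exactly 9 edges, which matches — so no cycle.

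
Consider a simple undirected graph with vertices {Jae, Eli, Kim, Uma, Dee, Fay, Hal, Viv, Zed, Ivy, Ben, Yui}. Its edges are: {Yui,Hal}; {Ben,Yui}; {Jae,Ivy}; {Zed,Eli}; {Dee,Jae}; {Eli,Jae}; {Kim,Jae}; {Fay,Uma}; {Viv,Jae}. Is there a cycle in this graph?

No

The graph has 12 vertices, 9 edges, and 3 connected components.
Since 9 = 12 - 3, the graph is a forest and contains no cycle.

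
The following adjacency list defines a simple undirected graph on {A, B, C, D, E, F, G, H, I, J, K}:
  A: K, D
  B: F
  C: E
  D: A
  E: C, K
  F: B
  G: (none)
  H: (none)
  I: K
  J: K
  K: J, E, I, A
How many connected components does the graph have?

4

Component: {G}
Component: {H}
Component: {B, F}
Component: {A, C, D, E, I, J, K}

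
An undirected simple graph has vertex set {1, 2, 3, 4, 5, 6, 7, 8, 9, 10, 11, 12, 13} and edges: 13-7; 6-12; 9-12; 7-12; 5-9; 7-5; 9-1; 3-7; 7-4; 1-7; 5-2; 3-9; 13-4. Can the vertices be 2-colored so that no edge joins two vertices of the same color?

The cycle 4-7-13-4 has length 3, which is odd, so the graph is not bipartite.

No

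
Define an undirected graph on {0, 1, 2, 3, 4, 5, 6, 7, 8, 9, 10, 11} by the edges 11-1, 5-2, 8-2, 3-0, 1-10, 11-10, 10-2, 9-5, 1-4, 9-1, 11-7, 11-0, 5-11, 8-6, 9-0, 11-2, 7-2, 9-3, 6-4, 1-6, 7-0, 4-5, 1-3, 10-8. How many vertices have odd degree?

Degrees: 0:4, 1:6, 2:5, 3:3, 4:3, 5:4, 6:3, 7:3, 8:3, 9:4, 10:4, 11:6
Odd-degree vertices: 2, 3, 4, 6, 7, 8.

6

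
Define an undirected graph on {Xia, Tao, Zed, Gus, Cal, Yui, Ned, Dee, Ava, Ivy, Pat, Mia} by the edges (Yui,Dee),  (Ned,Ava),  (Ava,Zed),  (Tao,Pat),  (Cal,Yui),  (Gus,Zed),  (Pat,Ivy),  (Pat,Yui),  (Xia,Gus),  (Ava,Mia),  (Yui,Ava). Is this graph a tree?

|V| = 12, |E| = 11.
Connected and |E| = |V| - 1, which characterizes a tree.

Yes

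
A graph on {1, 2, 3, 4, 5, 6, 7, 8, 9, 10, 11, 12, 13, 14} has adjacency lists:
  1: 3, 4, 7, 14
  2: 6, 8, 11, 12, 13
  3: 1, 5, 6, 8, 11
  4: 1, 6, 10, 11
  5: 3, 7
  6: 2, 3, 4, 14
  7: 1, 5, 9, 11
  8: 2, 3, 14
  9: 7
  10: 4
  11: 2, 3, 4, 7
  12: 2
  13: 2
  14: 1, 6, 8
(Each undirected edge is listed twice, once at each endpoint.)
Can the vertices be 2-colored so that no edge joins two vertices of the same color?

Yes

Partition the vertices as {2, 3, 4, 7, 14} vs {1, 5, 6, 8, 9, 10, 11, 12, 13}. Each listed edge has one endpoint in each part, so the graph is bipartite.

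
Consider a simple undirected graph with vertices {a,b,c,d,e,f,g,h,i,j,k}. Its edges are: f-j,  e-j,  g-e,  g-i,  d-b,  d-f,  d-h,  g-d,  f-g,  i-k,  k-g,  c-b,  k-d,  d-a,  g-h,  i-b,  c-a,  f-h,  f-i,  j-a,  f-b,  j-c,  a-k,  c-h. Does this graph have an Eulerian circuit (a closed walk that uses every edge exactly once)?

Degrees: a:4, b:4, c:4, d:6, e:2, f:6, g:6, h:4, i:4, j:4, k:4
Every vertex has even degree and the edges form a single connected piece, so an Eulerian circuit exists.

Yes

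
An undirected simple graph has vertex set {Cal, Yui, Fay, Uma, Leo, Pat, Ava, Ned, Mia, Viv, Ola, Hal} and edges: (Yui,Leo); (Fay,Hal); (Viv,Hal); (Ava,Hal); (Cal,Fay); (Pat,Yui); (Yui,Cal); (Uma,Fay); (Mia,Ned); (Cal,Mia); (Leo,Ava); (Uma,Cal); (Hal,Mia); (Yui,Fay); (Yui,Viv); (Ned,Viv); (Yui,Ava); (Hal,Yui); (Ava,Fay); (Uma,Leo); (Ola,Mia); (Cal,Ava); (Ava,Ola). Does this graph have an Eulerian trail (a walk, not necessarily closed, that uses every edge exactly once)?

Degrees: Cal:5, Yui:7, Fay:5, Uma:3, Leo:3, Pat:1, Ava:6, Ned:2, Mia:4, Viv:3, Ola:2, Hal:5
Odd-degree vertices: Cal, Yui, Fay, Uma, Leo, Pat, Viv, Hal (8 total).
With 8 odd-degree vertices (more than two), no single trail can use every edge.

No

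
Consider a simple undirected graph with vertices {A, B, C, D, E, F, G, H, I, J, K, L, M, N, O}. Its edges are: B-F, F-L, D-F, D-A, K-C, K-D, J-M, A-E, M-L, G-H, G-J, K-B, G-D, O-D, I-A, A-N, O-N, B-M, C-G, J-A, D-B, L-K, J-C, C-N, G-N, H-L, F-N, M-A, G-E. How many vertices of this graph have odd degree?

Degrees: A:6, B:4, C:4, D:6, E:2, F:4, G:6, H:2, I:1, J:4, K:4, L:4, M:4, N:5, O:2
Odd-degree vertices: I, N.

2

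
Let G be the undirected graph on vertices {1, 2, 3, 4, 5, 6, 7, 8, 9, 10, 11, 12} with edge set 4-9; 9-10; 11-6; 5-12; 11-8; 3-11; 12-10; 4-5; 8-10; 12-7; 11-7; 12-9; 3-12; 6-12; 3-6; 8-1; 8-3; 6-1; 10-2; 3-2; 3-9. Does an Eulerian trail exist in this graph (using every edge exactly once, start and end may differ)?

Degrees: 1:2, 2:2, 3:6, 4:2, 5:2, 6:4, 7:2, 8:4, 9:4, 10:4, 11:4, 12:6
Odd-degree vertices: none (0 total).
The non-isolated vertices are connected and exactly 0 have odd degree, so an Eulerian trail exists.

Yes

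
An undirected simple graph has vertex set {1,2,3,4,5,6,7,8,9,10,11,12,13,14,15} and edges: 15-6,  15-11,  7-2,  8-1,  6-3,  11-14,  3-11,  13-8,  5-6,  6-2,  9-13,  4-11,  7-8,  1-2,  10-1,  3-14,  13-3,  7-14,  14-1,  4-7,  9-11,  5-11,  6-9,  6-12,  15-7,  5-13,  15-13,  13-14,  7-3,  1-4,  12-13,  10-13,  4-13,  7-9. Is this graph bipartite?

3-14-13-3 is an odd cycle (length 3), and a bipartite graph can contain only even cycles.

No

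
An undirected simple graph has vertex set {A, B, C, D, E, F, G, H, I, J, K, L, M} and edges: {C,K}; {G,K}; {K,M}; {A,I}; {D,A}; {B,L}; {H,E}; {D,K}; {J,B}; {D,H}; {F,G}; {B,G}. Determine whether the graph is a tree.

|V| = 13, |E| = 12.
Connected and |E| = |V| - 1, which characterizes a tree.

Yes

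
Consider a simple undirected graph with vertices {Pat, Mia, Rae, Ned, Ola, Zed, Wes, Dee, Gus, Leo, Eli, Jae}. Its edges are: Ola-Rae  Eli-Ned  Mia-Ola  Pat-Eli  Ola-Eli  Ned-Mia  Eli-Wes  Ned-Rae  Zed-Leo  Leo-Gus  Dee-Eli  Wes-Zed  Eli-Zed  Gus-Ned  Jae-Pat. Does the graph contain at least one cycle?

Yes

The graph has 12 vertices, 15 edges, and 1 connected component.
One cycle is Ned-Rae-Ola-Mia-Ned.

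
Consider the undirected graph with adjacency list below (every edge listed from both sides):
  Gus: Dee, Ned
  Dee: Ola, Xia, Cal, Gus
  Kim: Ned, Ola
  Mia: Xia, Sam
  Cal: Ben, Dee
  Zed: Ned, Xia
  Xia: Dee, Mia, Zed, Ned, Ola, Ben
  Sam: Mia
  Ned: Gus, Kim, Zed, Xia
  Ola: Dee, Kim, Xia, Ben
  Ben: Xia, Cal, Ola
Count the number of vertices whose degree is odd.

Degrees: Gus:2, Dee:4, Kim:2, Mia:2, Cal:2, Zed:2, Xia:6, Sam:1, Ned:4, Ola:4, Ben:3
Odd-degree vertices: Sam, Ben.

2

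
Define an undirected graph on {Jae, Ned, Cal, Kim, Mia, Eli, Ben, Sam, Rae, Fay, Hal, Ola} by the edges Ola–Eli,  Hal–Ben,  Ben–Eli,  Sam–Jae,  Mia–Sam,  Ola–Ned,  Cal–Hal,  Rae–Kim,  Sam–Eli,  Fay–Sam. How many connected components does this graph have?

2

Component: {Kim, Rae}
Component: {Jae, Ned, Cal, Mia, Eli, Ben, Sam, Fay, Hal, Ola}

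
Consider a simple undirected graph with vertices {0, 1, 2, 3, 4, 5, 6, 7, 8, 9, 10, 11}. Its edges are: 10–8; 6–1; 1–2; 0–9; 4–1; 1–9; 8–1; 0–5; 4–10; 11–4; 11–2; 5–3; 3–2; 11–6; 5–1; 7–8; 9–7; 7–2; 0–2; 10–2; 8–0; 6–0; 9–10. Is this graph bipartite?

Yes

Color {2, 4, 5, 6, 8, 9} black and {0, 1, 3, 7, 10, 11} white. No edge joins two same-colored vertices, so the graph is bipartite.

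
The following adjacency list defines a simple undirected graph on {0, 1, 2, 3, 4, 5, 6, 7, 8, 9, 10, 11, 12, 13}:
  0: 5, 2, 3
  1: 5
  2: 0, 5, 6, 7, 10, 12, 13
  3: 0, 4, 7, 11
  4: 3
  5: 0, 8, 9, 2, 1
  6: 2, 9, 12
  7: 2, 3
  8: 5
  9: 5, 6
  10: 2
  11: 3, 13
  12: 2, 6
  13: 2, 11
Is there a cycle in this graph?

Yes

The graph has 14 vertices, 18 edges, and 1 connected component.
Since 18 > 14 - 1, a cycle must exist; for instance 0-3-7-2-5-0.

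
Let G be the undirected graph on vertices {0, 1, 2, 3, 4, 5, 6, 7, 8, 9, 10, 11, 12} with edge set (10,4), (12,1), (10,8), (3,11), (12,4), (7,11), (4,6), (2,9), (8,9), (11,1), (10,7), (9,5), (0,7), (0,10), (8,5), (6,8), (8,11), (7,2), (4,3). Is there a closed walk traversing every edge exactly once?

No

Degrees: 0:2, 1:2, 2:2, 3:2, 4:4, 5:2, 6:2, 7:4, 8:5, 9:3, 10:4, 11:4, 12:2
8, 9 have odd degree; an Eulerian circuit needs every degree to be even, so none exists.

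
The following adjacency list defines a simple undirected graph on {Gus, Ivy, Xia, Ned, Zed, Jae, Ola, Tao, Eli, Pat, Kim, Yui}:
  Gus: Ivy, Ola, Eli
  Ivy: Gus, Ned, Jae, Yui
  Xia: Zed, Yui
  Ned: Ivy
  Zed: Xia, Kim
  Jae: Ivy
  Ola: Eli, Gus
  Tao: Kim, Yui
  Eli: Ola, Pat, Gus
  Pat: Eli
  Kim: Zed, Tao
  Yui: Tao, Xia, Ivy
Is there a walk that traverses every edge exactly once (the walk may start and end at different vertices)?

No

Degrees: Gus:3, Ivy:4, Xia:2, Ned:1, Zed:2, Jae:1, Ola:2, Tao:2, Eli:3, Pat:1, Kim:2, Yui:3
Odd-degree vertices: Gus, Ned, Jae, Eli, Pat, Yui (6 total).
An Eulerian trail requires 0 or 2 odd-degree vertices; here there are 6.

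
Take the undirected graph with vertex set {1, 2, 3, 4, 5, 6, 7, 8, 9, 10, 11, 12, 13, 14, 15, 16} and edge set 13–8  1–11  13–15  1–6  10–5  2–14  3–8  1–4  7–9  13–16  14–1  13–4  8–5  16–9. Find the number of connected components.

Component: {12}
Component: {1, 2, 3, 4, 5, 6, 7, 8, 9, 10, 11, 13, 14, 15, 16}

2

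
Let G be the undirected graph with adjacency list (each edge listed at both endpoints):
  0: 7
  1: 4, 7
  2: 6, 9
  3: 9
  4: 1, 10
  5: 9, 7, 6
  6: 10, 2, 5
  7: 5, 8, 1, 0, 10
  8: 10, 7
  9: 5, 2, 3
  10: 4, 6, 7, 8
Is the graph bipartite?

No

The cycle 7-8-10-7 has length 3, which is odd, so the graph is not bipartite.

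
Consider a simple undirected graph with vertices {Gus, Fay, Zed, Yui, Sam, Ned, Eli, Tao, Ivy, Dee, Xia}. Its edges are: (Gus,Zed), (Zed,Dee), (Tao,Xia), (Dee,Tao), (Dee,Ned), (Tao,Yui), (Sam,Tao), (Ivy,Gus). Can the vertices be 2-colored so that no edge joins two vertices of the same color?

Yes

Color {Fay, Zed, Ned, Eli, Tao, Ivy} black and {Gus, Yui, Sam, Dee, Xia} white. No edge joins two same-colored vertices, so the graph is bipartite.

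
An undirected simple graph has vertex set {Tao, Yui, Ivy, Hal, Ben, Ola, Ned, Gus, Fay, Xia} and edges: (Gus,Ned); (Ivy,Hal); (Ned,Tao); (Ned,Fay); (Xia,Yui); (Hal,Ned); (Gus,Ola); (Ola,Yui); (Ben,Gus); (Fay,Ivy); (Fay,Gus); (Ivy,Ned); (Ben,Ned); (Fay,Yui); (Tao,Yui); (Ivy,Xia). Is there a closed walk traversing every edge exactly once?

Degrees: Tao:2, Yui:4, Ivy:4, Hal:2, Ben:2, Ola:2, Ned:6, Gus:4, Fay:4, Xia:2
Every vertex has even degree and the edges form a single connected piece, so an Eulerian circuit exists.

Yes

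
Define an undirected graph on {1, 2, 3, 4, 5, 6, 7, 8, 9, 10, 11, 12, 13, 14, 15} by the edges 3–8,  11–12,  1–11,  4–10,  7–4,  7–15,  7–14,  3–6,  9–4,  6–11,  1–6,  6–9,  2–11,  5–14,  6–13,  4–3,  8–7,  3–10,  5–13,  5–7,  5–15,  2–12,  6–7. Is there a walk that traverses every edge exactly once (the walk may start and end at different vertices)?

Yes

Degrees: 1:2, 2:2, 3:4, 4:4, 5:4, 6:6, 7:6, 8:2, 9:2, 10:2, 11:4, 12:2, 13:2, 14:2, 15:2
Odd-degree vertices: none (0 total).
With 0 odd-degree vertices and all edges in one connected piece, an Eulerian trail exists.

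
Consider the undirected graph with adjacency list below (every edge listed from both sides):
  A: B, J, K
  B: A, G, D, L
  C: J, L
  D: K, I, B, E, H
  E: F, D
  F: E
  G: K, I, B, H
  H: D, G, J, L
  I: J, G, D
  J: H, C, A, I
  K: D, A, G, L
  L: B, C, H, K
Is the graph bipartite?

No

K-A-J-H-L-K is an odd cycle (length 5), and a bipartite graph can contain only even cycles.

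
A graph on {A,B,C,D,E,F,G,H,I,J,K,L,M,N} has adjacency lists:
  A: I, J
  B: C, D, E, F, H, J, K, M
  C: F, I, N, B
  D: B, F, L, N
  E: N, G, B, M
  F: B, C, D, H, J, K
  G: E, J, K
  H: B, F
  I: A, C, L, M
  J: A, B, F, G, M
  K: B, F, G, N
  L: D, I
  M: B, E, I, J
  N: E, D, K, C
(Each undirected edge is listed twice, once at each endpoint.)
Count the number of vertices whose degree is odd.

2

Degrees: A:2, B:8, C:4, D:4, E:4, F:6, G:3, H:2, I:4, J:5, K:4, L:2, M:4, N:4
Odd-degree vertices: G, J.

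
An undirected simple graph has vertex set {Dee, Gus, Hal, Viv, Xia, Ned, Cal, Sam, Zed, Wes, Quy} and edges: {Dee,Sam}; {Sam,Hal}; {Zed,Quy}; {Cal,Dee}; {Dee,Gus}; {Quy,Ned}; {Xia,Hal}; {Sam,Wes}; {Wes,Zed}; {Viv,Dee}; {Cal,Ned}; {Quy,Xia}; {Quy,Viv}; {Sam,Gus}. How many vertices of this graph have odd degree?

Degrees: Dee:4, Gus:2, Hal:2, Viv:2, Xia:2, Ned:2, Cal:2, Sam:4, Zed:2, Wes:2, Quy:4
Odd-degree vertices: none.

0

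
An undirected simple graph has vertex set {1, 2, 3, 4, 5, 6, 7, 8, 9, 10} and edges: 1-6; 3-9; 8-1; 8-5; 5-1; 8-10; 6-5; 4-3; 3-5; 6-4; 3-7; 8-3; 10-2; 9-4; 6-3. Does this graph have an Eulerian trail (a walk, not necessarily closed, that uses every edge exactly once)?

Degrees: 1:3, 2:1, 3:6, 4:3, 5:4, 6:4, 7:1, 8:4, 9:2, 10:2
Odd-degree vertices: 1, 2, 4, 7 (4 total).
With 4 odd-degree vertices (more than two), no single trail can use every edge.

No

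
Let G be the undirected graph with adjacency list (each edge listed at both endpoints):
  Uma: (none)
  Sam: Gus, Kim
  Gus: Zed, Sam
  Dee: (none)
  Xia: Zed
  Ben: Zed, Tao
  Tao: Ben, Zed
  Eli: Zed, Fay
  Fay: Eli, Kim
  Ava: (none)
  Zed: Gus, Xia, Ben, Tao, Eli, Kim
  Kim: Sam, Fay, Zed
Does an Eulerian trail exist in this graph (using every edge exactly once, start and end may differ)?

Yes

Degrees: Uma:0, Sam:2, Gus:2, Dee:0, Xia:1, Ben:2, Tao:2, Eli:2, Fay:2, Ava:0, Zed:6, Kim:3
Odd-degree vertices: Xia, Kim (2 total).
With 2 odd-degree vertices and all edges in one connected piece, an Eulerian trail exists (from Xia to Kim).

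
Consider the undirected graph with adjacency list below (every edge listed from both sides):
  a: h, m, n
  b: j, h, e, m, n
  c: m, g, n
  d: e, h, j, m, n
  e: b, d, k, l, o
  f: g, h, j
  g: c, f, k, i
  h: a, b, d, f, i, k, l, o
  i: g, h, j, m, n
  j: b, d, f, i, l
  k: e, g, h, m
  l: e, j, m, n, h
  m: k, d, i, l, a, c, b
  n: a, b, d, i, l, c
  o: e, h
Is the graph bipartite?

Color {e, g, h, j, m, n} black and {a, b, c, d, f, i, k, l, o} white. No edge joins two same-colored vertices, so the graph is bipartite.

Yes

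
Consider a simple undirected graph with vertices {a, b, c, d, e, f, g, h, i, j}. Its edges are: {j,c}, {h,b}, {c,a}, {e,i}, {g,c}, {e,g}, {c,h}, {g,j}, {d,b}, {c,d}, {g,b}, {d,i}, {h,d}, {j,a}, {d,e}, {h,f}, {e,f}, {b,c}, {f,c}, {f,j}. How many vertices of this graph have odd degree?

2

Degrees: a:2, b:4, c:7, d:5, e:4, f:4, g:4, h:4, i:2, j:4
Odd-degree vertices: c, d.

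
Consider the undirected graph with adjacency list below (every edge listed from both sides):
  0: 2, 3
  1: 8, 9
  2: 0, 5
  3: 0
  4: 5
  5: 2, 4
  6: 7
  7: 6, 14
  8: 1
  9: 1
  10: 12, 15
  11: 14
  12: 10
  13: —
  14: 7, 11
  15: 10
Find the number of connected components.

5

Component: {13}
Component: {1, 8, 9}
Component: {10, 12, 15}
Component: {6, 7, 11, 14}
Component: {0, 2, 3, 4, 5}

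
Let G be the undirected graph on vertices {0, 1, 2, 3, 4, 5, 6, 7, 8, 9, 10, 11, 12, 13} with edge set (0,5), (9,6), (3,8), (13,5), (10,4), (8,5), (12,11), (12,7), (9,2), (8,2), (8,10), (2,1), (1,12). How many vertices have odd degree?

10

Degrees: 0:1, 1:2, 2:3, 3:1, 4:1, 5:3, 6:1, 7:1, 8:4, 9:2, 10:2, 11:1, 12:3, 13:1
Odd-degree vertices: 0, 2, 3, 4, 5, 6, 7, 11, 12, 13.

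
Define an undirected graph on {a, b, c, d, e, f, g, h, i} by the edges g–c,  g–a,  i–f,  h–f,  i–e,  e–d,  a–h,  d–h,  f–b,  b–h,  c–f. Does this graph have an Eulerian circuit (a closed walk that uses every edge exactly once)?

Yes

Degrees: a:2, b:2, c:2, d:2, e:2, f:4, g:2, h:4, i:2
All degrees are even and the non-isolated vertices are connected — an Eulerian circuit exists.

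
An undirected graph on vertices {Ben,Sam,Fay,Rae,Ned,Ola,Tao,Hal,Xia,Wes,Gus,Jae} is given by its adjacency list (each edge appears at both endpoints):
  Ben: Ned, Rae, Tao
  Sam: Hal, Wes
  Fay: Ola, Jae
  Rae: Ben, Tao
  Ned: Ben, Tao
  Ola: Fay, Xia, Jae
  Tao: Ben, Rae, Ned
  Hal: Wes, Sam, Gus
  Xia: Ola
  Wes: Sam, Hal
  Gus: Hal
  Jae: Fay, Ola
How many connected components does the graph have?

3

Component: {Ben, Rae, Ned, Tao}
Component: {Sam, Hal, Wes, Gus}
Component: {Fay, Ola, Xia, Jae}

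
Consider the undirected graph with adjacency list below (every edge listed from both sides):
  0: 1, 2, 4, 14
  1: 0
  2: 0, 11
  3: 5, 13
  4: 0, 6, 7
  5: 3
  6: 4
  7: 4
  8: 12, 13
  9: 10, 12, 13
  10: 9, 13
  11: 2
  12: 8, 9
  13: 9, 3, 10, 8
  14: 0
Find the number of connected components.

2

Component: {3, 5, 8, 9, 10, 12, 13}
Component: {0, 1, 2, 4, 6, 7, 11, 14}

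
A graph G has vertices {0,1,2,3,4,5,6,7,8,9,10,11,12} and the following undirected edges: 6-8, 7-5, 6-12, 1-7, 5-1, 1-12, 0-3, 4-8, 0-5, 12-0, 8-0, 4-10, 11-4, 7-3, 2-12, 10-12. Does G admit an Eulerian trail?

No

Degrees: 0:4, 1:3, 2:1, 3:2, 4:3, 5:3, 6:2, 7:3, 8:3, 9:0, 10:2, 11:1, 12:5
Odd-degree vertices: 1, 2, 4, 5, 7, 8, 11, 12 (8 total).
With 8 odd-degree vertices (more than two), no single trail can use every edge.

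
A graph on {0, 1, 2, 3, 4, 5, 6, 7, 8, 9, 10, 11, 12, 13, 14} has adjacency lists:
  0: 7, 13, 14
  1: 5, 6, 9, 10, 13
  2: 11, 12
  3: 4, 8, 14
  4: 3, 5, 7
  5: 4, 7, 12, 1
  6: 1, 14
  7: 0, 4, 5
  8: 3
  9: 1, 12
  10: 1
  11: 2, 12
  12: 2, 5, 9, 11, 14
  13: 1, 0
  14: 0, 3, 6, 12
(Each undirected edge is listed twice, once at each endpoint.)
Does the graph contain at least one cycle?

Yes

|V| = 15, |E| = 21, number of components = 1.
Since 21 > 15 - 1, a cycle must exist; for instance 0-14-6-1-13-0.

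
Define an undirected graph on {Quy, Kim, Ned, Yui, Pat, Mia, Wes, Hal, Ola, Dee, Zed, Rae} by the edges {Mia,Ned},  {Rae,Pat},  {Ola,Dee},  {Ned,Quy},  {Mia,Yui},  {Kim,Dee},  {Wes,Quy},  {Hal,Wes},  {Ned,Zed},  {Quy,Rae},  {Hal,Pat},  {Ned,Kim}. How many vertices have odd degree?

Degrees: Quy:3, Kim:2, Ned:4, Yui:1, Pat:2, Mia:2, Wes:2, Hal:2, Ola:1, Dee:2, Zed:1, Rae:2
Odd-degree vertices: Quy, Yui, Ola, Zed.

4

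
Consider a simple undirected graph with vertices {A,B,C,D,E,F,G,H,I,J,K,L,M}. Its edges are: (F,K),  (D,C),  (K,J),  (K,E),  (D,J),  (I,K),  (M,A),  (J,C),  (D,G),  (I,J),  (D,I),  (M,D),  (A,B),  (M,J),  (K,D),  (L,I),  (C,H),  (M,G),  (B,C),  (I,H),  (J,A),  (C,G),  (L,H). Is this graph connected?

A breadth-first search from A visits A, J, M, B, I, K, C, D, G, L, H, F, E — all 13 vertices — so the graph is connected.

Yes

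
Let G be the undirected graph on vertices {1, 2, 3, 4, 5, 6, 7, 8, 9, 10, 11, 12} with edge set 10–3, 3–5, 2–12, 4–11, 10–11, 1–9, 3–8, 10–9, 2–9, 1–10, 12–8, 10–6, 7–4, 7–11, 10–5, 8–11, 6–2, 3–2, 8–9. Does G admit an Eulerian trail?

Yes

Degrees: 1:2, 2:4, 3:4, 4:2, 5:2, 6:2, 7:2, 8:4, 9:4, 10:6, 11:4, 12:2
Odd-degree vertices: none (0 total).
With 0 odd-degree vertices and all edges in one connected piece, an Eulerian trail exists.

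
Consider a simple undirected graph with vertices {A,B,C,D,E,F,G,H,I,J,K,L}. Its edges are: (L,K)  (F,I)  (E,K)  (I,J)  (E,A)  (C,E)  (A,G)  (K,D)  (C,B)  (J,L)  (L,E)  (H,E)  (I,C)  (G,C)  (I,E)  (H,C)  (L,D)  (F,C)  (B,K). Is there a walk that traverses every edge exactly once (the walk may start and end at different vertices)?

Degrees: A:2, B:2, C:6, D:2, E:6, F:2, G:2, H:2, I:4, J:2, K:4, L:4
Odd-degree vertices: none (0 total).
The non-isolated vertices are connected and exactly 0 have odd degree, so an Eulerian trail exists.

Yes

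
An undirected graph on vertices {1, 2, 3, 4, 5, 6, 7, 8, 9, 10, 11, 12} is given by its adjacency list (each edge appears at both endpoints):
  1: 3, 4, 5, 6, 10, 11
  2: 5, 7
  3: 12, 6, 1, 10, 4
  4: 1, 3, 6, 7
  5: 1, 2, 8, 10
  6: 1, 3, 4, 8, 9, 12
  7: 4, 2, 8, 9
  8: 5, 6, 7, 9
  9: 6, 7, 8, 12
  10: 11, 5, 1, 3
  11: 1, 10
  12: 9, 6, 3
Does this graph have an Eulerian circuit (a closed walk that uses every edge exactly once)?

No

Degrees: 1:6, 2:2, 3:5, 4:4, 5:4, 6:6, 7:4, 8:4, 9:4, 10:4, 11:2, 12:3
3, 12 have odd degree; an Eulerian circuit needs every degree to be even, so none exists.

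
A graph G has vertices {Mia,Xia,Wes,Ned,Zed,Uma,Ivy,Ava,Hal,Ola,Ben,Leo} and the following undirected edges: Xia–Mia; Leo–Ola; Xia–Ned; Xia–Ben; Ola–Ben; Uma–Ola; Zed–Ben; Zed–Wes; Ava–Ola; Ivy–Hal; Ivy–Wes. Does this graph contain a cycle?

The graph has 12 vertices, 11 edges, and 1 connected component.
A forest on 12 vertices with 1 component has exactly 11 edges, which matches — so no cycle.

No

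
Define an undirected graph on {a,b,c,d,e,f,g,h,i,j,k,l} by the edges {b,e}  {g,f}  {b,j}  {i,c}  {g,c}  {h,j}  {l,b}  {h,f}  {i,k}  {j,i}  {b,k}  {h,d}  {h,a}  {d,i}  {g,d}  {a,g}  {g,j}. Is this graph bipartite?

Yes

A valid 2-coloring puts {b, g, h, i} on one side and {a, c, d, e, f, j, k, l} on the other; every edge crosses between the two sides.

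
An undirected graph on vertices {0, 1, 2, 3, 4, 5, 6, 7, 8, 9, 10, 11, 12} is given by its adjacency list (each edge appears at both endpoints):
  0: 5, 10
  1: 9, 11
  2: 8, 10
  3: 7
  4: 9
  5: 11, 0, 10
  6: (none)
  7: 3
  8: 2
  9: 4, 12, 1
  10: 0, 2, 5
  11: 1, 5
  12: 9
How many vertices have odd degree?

8

Degrees: 0:2, 1:2, 2:2, 3:1, 4:1, 5:3, 6:0, 7:1, 8:1, 9:3, 10:3, 11:2, 12:1
Odd-degree vertices: 3, 4, 5, 7, 8, 9, 10, 12.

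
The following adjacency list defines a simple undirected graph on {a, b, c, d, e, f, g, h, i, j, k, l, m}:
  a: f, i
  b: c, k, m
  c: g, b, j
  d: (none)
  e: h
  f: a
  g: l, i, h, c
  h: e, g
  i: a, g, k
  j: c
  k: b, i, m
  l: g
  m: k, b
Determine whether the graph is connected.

Component: {d}
Component: {a, b, c, e, f, g, h, i, j, k, l, m}
No edge joins these 2 groups, so the graph is disconnected.

No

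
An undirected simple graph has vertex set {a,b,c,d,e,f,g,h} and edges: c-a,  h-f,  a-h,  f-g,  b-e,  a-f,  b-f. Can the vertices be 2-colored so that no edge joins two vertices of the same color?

a-f-h-a is an odd cycle (length 3), and a bipartite graph can contain only even cycles.

No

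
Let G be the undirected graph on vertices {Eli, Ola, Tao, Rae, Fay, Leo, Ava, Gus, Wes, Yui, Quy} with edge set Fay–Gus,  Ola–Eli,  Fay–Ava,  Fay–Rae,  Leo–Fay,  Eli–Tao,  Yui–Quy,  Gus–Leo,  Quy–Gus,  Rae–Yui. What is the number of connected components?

3

Component: {Wes}
Component: {Eli, Ola, Tao}
Component: {Rae, Fay, Leo, Ava, Gus, Yui, Quy}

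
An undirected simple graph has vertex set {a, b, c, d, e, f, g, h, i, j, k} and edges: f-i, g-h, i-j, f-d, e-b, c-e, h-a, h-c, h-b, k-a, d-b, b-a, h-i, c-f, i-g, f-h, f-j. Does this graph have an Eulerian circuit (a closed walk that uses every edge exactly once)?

Degrees: a:3, b:4, c:3, d:2, e:2, f:5, g:2, h:6, i:4, j:2, k:1
a, c, f, k have odd degree; an Eulerian circuit needs every degree to be even, so none exists.

No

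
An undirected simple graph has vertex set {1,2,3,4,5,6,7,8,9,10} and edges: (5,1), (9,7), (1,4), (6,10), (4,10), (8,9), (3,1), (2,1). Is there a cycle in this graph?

The graph has 10 vertices, 8 edges, and 2 connected components.
Since 8 = 10 - 2, the graph is a forest and contains no cycle.

No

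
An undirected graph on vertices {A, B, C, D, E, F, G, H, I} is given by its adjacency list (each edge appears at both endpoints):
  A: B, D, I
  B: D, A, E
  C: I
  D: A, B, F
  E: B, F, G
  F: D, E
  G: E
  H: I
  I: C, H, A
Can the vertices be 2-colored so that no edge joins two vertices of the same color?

B-D-A-B is an odd cycle (length 3), and a bipartite graph can contain only even cycles.

No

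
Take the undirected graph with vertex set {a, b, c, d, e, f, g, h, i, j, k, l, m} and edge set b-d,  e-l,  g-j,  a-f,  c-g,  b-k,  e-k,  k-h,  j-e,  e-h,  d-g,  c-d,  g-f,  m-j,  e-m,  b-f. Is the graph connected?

No

Component: {i}
Component: {a, b, c, d, e, f, g, h, j, k, l, m}
There are 2 separate components, so the graph is not connected.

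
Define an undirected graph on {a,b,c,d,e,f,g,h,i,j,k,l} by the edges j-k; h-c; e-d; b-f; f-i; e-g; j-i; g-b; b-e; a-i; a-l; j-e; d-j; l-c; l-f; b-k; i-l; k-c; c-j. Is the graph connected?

Starting from a and exploring outward reaches every vertex (a, i, l, j, f, c, k, d, e, b, h, g); the graph is connected.

Yes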